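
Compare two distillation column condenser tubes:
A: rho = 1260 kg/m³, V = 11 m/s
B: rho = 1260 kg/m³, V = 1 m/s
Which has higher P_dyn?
P_dyn(A) = 76.23 kPa, P_dyn(B) = 0.63 kPa. Answer: A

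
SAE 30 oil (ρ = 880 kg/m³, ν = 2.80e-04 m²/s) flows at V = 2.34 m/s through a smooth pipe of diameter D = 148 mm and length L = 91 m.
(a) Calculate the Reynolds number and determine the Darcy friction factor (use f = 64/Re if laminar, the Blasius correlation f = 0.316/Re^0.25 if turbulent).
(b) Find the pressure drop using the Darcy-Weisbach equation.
(a) Re = V·D/ν = 2.34·0.148/2.80e-04 = 1236.9 → laminar (Re < 2300); f = 64/Re = 64/1236.9 = 0.051742
(b) Darcy-Weisbach: ΔP = f·(L/D)·½ρV²/1000 = 0.051742·(91/0.148)·½·880·2.34²/1000 = 76.65 kPa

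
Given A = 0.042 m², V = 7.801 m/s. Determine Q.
Formula: Q = A V
Q = 0.042·7.801·1000 = 327.6 L/s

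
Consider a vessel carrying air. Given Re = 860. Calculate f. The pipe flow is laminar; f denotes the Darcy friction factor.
Formula: f = \frac{64}{Re}
f = 64/860 = 0.07442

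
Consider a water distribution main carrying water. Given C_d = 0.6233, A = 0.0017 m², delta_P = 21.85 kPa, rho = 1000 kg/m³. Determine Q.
Formula: Q = C_d A \sqrt{\frac{2 \Delta P}{\rho}}
Q = 0.6233·0.0017·√(2·(21.85·1000)/1000)·1000 = 7.005 L/s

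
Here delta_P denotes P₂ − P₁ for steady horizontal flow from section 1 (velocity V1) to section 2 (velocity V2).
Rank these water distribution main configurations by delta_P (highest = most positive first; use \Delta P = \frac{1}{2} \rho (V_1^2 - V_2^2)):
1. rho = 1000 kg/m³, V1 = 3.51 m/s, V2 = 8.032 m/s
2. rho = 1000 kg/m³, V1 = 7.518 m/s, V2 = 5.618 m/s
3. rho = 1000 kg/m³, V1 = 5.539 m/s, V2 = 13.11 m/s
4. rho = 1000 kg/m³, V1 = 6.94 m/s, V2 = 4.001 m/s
Case 1: delta_P = -26.1 kPa
Case 2: delta_P = 12.48 kPa
Case 3: delta_P = -70.6 kPa
Case 4: delta_P = 16.08 kPa
Ranking (highest first): 4, 2, 1, 3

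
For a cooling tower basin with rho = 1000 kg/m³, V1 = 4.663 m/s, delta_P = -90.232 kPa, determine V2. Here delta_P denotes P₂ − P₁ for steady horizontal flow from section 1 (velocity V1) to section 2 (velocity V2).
Formula: \Delta P = \frac{1}{2} \rho (V_1^2 - V_2^2)
Substituting knowns: -90.232 = 0.5·1000·(4.663² − V2²)/1000
Solving for V2: V2 = √(4.663² − 2·(-90.232·1000)/1000) = 14.22 m/s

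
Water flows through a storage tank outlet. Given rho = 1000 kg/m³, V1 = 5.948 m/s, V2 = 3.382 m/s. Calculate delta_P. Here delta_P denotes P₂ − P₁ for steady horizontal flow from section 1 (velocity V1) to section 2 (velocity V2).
Formula: \Delta P = \frac{1}{2} \rho (V_1^2 - V_2^2)
delta_P = 0.5·1000·(5.948² − 3.382²)/1000 = 11.97 kPa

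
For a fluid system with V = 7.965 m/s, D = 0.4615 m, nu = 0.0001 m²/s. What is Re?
Formula: Re = \frac{V D}{\nu}
Re = 7.965·0.4615/0.0001 = 36758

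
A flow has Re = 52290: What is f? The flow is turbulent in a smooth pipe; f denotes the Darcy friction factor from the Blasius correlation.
Formula: f = \frac{0.316}{Re^{0.25}}
f = 0.316/52290^0.25 = 0.0209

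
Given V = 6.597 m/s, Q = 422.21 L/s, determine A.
Formula: Q = A V
Substituting knowns: 422.21 = A·6.597·1000
Solving for A: A = (422.21/1000)/6.597 = 0.064 m²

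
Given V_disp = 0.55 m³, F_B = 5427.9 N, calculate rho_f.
Formula: F_B = \rho_f g V_{disp}
Substituting knowns: 5427.9 = rho_f·9.81·0.55
Solving for rho_f: rho_f = 5427.9/(9.81·0.55) = 1006 kg/m³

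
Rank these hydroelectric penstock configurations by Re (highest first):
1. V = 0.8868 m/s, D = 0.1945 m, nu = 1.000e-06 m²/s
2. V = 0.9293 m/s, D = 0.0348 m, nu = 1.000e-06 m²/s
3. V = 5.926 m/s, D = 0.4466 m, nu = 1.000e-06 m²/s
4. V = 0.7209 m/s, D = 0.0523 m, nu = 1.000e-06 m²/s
Case 1: Re = 172483
Case 2: Re = 32340
Case 3: Re = 2.647e+06
Case 4: Re = 37703
Ranking (highest first): 3, 1, 4, 2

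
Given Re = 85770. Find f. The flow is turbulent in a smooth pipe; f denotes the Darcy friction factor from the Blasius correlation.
Formula: f = \frac{0.316}{Re^{0.25}}
f = 0.316/85770^0.25 = 0.01847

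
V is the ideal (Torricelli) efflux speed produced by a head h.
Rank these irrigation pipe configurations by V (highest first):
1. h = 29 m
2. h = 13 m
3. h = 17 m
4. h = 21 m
Case 1: V = 23.85 m/s
Case 2: V = 15.97 m/s
Case 3: V = 18.26 m/s
Case 4: V = 20.3 m/s
Ranking (highest first): 1, 4, 3, 2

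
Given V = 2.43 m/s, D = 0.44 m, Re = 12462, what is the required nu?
Formula: Re = \frac{V D}{\nu}
Substituting knowns: 12462 = 2.43·0.44/nu
Solving for nu: nu = 2.43·0.44/12462 = 8.580e-05 m²/s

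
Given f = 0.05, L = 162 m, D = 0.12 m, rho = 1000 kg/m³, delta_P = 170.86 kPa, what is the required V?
Formula: \Delta P = f \frac{L}{D} \frac{\rho V^2}{2}
Substituting knowns: 170.86 = 0.05·(162/0.12)·0.5·1000·V²/1000
Solving for V: V = √((170.86·1000)/(0.05·(162/0.12)·0.5·1000)) = 2.25 m/s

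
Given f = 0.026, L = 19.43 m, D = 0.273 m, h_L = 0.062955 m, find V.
Formula: h_L = f \frac{L}{D} \frac{V^2}{2g}
Substituting knowns: 0.062955 = 0.026·(19.43/0.273)·V²/(2·9.81)
Solving for V: V = √(0.062955·2·9.81/(0.026·(19.43/0.273))) = 0.817 m/s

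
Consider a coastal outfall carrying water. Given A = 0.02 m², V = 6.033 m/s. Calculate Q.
Formula: Q = A V
Q = 0.02·6.033·1000 = 120.7 L/s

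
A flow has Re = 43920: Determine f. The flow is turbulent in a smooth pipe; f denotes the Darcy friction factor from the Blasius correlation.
Formula: f = \frac{0.316}{Re^{0.25}}
f = 0.316/43920^0.25 = 0.02183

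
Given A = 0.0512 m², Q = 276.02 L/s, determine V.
Formula: Q = A V
Substituting knowns: 276.02 = 0.0512·V·1000
Solving for V: V = (276.02/1000)/0.0512 = 5.391 m/s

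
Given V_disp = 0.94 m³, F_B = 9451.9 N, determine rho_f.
Formula: F_B = \rho_f g V_{disp}
Substituting knowns: 9451.9 = rho_f·9.81·0.94
Solving for rho_f: rho_f = 9451.9/(9.81·0.94) = 1025 kg/m³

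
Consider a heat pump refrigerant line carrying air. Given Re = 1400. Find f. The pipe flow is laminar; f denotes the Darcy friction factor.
Formula: f = \frac{64}{Re}
f = 64/1400 = 0.04571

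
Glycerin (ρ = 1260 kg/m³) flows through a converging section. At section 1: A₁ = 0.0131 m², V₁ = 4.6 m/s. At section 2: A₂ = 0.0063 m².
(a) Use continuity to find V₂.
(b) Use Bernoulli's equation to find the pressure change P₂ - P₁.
(a) Continuity: A₁V₁=A₂V₂ -> V₂=A₁V₁/A₂=0.0131*4.6/0.0063=9.57 m/s
(b) Bernoulli: P₂-P₁=0.5*rho*(V₁^2-V₂^2)/1000=0.5*1260*(4.6^2-9.57^2)/1000=-44.37 kPa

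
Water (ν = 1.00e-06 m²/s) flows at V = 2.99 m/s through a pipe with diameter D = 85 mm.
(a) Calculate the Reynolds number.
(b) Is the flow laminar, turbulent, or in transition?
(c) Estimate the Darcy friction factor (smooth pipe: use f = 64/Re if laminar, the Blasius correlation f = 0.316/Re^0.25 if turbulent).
(a) Re = V·D/ν = 2.99·0.085/1.00e-06 = 254150
(b) Flow regime: turbulent (Re > 4000)
(c) Friction factor: f = 0.316/Re^0.25 = 0.316/254150^0.25 = 0.01407 (Blasius is strictly valid for Re ≲ 1e5; used here as the smooth-pipe estimate the problem specifies)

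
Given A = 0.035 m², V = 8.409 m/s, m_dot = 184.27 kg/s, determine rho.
Formula: \dot{m} = \rho A V
Substituting knowns: 184.27 = rho·0.035·8.409
Solving for rho: rho = 184.27/(0.035·8.409) = 626.1 kg/m³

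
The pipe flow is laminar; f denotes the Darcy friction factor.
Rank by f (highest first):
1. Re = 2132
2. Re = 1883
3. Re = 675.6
Case 1: f = 0.03002
Case 2: f = 0.03399
Case 3: f = 0.09473
Ranking (highest first): 3, 2, 1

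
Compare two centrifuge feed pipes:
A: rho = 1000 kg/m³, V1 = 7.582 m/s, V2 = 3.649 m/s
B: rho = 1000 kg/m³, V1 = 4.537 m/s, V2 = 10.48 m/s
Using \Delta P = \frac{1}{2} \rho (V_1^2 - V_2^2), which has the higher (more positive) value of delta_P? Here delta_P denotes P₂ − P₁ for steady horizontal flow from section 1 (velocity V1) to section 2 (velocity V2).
delta_P(A) = 22.09 kPa, delta_P(B) = -44.62 kPa. Answer: A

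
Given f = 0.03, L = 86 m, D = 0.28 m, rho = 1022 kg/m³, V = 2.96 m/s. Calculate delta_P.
Formula: \Delta P = f \frac{L}{D} \frac{\rho V^2}{2}
delta_P = 0.03·(86/0.28)·0.5·1022·2.96²/1000 = 41.25 kPa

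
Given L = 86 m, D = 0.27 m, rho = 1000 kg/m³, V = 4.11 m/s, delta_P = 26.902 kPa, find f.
Formula: \Delta P = f \frac{L}{D} \frac{\rho V^2}{2}
Substituting knowns: 26.902 = f·(86/0.27)·0.5·1000·4.11²/1000
Solving for f: f = (26.902·1000)/((86/0.27)·0.5·1000·4.11²) = 0.01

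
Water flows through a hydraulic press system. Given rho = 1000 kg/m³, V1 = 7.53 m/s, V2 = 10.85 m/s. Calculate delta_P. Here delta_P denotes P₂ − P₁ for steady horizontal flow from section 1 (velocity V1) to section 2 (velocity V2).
Formula: \Delta P = \frac{1}{2} \rho (V_1^2 - V_2^2)
delta_P = 0.5·1000·(7.53² − 10.85²)/1000 = -30.51 kPa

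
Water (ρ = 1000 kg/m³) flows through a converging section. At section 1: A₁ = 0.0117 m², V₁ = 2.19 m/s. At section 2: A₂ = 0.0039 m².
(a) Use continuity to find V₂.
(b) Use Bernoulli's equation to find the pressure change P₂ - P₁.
(a) Continuity: A₁V₁=A₂V₂ -> V₂=A₁V₁/A₂=0.0117*2.19/0.0039=6.57 m/s
(b) Bernoulli: P₂-P₁=0.5*rho*(V₁^2-V₂^2)/1000=0.5*1000*(2.19^2-6.57^2)/1000=-19.18 kPa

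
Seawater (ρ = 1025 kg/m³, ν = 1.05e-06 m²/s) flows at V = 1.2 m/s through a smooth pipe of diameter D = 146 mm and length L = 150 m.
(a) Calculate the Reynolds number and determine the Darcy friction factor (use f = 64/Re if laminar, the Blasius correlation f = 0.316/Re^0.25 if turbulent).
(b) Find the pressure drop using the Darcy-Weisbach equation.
(a) Re = V·D/ν = 1.2·0.146/1.05e-06 = 166860 → turbulent (Re > 4000); f = 0.316/Re^0.25 = 0.316/166860^0.25 = 0.015635 (Blasius is strictly valid for Re ≲ 1e5; used here as the smooth-pipe estimate the problem specifies)
(b) Darcy-Weisbach: ΔP = f·(L/D)·½ρV²/1000 = 0.015635·(150/0.146)·½·1025·1.2²/1000 = 11.85 kPa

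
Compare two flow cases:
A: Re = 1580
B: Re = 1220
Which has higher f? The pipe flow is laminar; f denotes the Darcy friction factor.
f(A) = 0.04051, f(B) = 0.05246. Answer: B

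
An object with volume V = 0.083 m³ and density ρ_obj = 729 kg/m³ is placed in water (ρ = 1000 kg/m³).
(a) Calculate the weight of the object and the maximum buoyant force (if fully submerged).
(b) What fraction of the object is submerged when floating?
(a) W=rho_obj*g*V=729*9.81*0.083=593.6 N; F_B(max)=rho*g*V=1000*9.81*0.083=814.2 N
(b) Floating fraction=rho_obj/rho=729/1000=0.729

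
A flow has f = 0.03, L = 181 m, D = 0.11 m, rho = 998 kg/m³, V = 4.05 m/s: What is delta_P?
Formula: \Delta P = f \frac{L}{D} \frac{\rho V^2}{2}
delta_P = 0.03·(181/0.11)·0.5·998·4.05²/1000 = 404 kPa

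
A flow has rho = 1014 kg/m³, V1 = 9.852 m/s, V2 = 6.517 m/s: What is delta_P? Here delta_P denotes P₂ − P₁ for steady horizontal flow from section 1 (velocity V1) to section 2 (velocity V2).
Formula: \Delta P = \frac{1}{2} \rho (V_1^2 - V_2^2)
delta_P = 0.5·1014·(9.852² − 6.517²)/1000 = 27.68 kPa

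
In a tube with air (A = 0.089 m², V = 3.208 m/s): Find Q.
Formula: Q = A V
Q = 0.089·3.208·1000 = 285.5 L/s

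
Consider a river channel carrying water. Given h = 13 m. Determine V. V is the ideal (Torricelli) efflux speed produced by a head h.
Formula: V = \sqrt{2 g h}
V = √(2·9.81·13) = 15.97 m/s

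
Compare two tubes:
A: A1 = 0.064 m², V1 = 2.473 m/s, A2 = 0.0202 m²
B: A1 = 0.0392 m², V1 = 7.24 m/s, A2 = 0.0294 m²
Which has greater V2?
V2(A) = 7.835 m/s, V2(B) = 9.653 m/s. Answer: B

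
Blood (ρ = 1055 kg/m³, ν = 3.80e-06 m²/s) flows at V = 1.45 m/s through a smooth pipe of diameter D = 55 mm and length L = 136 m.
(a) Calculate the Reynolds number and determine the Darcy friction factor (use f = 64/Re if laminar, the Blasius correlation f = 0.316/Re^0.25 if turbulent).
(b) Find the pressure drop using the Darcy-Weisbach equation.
(a) Re = V·D/ν = 1.45·0.055/3.80e-06 = 20987 → turbulent (Re > 4000); f = 0.316/Re^0.25 = 0.316/20987^0.25 = 0.026254
(b) Darcy-Weisbach: ΔP = f·(L/D)·½ρV²/1000 = 0.026254·(136/0.055)·½·1055·1.45²/1000 = 72 kPa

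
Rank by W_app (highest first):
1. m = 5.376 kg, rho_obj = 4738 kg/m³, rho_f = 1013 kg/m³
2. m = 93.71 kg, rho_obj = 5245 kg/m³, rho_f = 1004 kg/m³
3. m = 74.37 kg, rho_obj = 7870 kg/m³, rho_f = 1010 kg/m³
Case 1: W_app = 41.46 N
Case 2: W_app = 743.3 N
Case 3: W_app = 635.9 N
Ranking (highest first): 2, 3, 1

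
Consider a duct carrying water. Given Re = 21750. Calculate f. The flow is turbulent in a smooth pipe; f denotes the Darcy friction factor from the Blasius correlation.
Formula: f = \frac{0.316}{Re^{0.25}}
f = 0.316/21750^0.25 = 0.02602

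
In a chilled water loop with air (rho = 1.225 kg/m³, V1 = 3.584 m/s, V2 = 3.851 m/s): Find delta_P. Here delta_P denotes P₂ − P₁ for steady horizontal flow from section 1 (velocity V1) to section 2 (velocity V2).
Formula: \Delta P = \frac{1}{2} \rho (V_1^2 - V_2^2)
delta_P = 0.5·1.225·(3.584² − 3.851²)/1000 = -0.001216 kPa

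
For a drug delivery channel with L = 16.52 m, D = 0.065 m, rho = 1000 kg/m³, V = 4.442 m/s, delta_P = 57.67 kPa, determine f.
Formula: \Delta P = f \frac{L}{D} \frac{\rho V^2}{2}
Substituting knowns: 57.67 = f·(16.52/0.065)·0.5·1000·4.442²/1000
Solving for f: f = (57.67·1000)/((16.52/0.065)·0.5·1000·4.442²) = 0.023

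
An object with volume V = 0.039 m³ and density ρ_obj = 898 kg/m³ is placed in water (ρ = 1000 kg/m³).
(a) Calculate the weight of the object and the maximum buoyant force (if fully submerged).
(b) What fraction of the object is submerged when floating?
(a) W=rho_obj*g*V=898*9.81*0.039=343.6 N; F_B(max)=rho*g*V=1000*9.81*0.039=382.6 N
(b) Floating fraction=rho_obj/rho=898/1000=0.898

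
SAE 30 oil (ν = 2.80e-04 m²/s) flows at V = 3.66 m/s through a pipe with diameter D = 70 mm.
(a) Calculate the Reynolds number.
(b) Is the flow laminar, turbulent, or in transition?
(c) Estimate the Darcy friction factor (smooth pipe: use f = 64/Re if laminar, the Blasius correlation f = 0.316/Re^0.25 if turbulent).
(a) Re = V·D/ν = 3.66·0.07/2.80e-04 = 915
(b) Flow regime: laminar (Re < 2300)
(c) Friction factor: f = 64/Re = 64/915 = 0.06995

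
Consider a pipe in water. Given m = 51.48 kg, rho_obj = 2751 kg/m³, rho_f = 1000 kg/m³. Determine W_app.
Formula: W_{app} = mg\left(1 - \frac{\rho_f}{\rho_{obj}}\right)
W_app = 51.48·9.81·(1 − 1000/2751) = 321.4 N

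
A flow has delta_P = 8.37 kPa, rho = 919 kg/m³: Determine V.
Formula: V = \sqrt{\frac{2 \Delta P}{\rho}}
V = √(2·(8.37·1000)/919) = 4.268 m/s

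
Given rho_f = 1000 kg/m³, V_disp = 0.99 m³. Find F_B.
Formula: F_B = \rho_f g V_{disp}
F_B = 1000·9.81·0.99 = 9712 N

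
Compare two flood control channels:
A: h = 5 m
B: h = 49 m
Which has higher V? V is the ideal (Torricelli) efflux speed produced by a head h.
V(A) = 9.905 m/s, V(B) = 31.01 m/s. Answer: B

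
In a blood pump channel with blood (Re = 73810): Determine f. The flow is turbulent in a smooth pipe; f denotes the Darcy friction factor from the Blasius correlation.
Formula: f = \frac{0.316}{Re^{0.25}}
f = 0.316/73810^0.25 = 0.01917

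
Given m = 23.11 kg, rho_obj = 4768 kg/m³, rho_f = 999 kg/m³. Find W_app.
Formula: W_{app} = mg\left(1 - \frac{\rho_f}{\rho_{obj}}\right)
W_app = 23.11·9.81·(1 − 999/4768) = 179.2 N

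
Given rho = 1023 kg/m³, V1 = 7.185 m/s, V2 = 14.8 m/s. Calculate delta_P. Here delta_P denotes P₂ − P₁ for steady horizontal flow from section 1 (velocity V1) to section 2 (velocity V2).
Formula: \Delta P = \frac{1}{2} \rho (V_1^2 - V_2^2)
delta_P = 0.5·1023·(7.185² − 14.8²)/1000 = -85.63 kPa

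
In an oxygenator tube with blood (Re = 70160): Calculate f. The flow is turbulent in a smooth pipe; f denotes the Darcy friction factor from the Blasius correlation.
Formula: f = \frac{0.316}{Re^{0.25}}
f = 0.316/70160^0.25 = 0.01942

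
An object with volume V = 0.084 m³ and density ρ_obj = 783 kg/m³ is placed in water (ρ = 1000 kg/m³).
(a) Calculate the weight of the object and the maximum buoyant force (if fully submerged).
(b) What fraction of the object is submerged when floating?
(a) W=rho_obj*g*V=783*9.81*0.084=645.2 N; F_B(max)=rho*g*V=1000*9.81*0.084=824.0 N
(b) Floating fraction=rho_obj/rho=783/1000=0.783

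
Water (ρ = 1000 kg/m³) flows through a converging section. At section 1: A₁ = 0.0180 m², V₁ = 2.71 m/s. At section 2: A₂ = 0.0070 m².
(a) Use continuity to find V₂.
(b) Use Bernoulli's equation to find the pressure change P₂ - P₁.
(a) Continuity: A₁V₁=A₂V₂ -> V₂=A₁V₁/A₂=0.0180*2.71/0.0070=6.97 m/s
(b) Bernoulli: P₂-P₁=0.5*rho*(V₁^2-V₂^2)/1000=0.5*1000*(2.71^2-6.97^2)/1000=-20.62 kPa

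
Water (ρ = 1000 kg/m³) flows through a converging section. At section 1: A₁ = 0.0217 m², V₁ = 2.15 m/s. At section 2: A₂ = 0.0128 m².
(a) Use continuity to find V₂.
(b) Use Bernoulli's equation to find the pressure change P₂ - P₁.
(a) Continuity: A₁V₁=A₂V₂ -> V₂=A₁V₁/A₂=0.0217*2.15/0.0128=3.64 m/s
(b) Bernoulli: P₂-P₁=0.5*rho*(V₁^2-V₂^2)/1000=0.5*1000*(2.15^2-3.64^2)/1000=-4.314 kPa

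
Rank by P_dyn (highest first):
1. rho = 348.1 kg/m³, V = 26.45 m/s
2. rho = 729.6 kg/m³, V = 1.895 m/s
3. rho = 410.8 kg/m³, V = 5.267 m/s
Case 1: P_dyn = 121.8 kPa
Case 2: P_dyn = 1.31 kPa
Case 3: P_dyn = 5.698 kPa
Ranking (highest first): 1, 3, 2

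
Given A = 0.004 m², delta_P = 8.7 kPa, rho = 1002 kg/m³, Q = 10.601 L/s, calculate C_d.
Formula: Q = C_d A \sqrt{\frac{2 \Delta P}{\rho}}
Substituting knowns: 10.601 = C_d·0.004·√(2·(8.7·1000)/1002)·1000
Solving for C_d: C_d = (10.601/1000)/(0.004·√(2·(8.7·1000)/1002)) = 0.636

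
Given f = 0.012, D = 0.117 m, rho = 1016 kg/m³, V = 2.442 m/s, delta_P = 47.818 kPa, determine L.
Formula: \Delta P = f \frac{L}{D} \frac{\rho V^2}{2}
Substituting knowns: 47.818 = 0.012·(L/0.117)·0.5·1016·2.442²/1000
Solving for L: L = (47.818·1000)·0.117/(0.012·0.5·1016·2.442²) = 153.9 m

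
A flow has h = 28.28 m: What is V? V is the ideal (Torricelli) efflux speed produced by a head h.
Formula: V = \sqrt{2 g h}
V = √(2·9.81·28.28) = 23.56 m/s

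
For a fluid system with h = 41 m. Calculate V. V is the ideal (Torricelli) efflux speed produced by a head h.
Formula: V = \sqrt{2 g h}
V = √(2·9.81·41) = 28.36 m/s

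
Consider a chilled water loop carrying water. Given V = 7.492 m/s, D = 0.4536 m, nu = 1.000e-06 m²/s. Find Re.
Formula: Re = \frac{V D}{\nu}
Re = 7.492·0.4536/1.000e-06 = 3.398e+06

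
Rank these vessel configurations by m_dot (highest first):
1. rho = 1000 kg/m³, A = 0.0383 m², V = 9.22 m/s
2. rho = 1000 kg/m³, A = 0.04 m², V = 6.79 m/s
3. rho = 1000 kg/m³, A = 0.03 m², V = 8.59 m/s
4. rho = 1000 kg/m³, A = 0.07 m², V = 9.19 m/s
Case 1: m_dot = 353.1 kg/s
Case 2: m_dot = 271.6 kg/s
Case 3: m_dot = 257.7 kg/s
Case 4: m_dot = 643.3 kg/s
Ranking (highest first): 4, 1, 2, 3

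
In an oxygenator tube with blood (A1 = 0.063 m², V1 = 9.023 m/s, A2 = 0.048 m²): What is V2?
Formula: V_2 = \frac{A_1 V_1}{A_2}
V2 = 0.063·9.023/0.048 = 11.84 m/s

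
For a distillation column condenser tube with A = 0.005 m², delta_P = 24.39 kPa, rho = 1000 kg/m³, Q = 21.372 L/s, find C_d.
Formula: Q = C_d A \sqrt{\frac{2 \Delta P}{\rho}}
Substituting knowns: 21.372 = C_d·0.005·√(2·(24.39·1000)/1000)·1000
Solving for C_d: C_d = (21.372/1000)/(0.005·√(2·(24.39·1000)/1000)) = 0.612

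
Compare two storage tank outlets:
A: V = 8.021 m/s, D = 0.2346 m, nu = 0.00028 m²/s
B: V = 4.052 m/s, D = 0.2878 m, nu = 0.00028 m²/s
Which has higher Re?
Re(A) = 6720, Re(B) = 4165. Answer: A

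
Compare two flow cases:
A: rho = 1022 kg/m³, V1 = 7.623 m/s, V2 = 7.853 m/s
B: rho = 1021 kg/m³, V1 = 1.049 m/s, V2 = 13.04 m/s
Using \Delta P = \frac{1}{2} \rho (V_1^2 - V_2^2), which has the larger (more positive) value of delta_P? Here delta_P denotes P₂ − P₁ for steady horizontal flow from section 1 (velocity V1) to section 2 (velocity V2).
delta_P(A) = -1.819 kPa, delta_P(B) = -86.24 kPa. Answer: A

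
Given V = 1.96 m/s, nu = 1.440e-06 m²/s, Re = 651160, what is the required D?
Formula: Re = \frac{V D}{\nu}
Substituting knowns: 651160 = 1.96·D/1.440e-06
Solving for D: D = 651160·1.440e-06/1.96 = 0.4784 m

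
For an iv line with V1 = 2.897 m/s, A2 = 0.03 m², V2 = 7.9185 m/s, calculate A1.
Formula: V_2 = \frac{A_1 V_1}{A_2}
Substituting knowns: 7.9185 = A1·2.897/0.03
Solving for A1: A1 = 7.9185·0.03/2.897 = 0.082 m²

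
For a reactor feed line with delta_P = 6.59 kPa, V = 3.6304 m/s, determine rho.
Formula: V = \sqrt{\frac{2 \Delta P}{\rho}}
Substituting knowns: 3.6304 = √(2·(6.59·1000)/rho)
Solving for rho: rho = 2·(6.59·1000)/3.6304² = 1000 kg/m³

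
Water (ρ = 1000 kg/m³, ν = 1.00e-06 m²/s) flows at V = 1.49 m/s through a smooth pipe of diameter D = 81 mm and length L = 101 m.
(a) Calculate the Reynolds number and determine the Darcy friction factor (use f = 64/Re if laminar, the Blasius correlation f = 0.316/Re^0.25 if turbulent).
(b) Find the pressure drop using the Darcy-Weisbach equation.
(a) Re = V·D/ν = 1.49·0.081/1.00e-06 = 120690 → turbulent (Re > 4000); f = 0.316/Re^0.25 = 0.316/120690^0.25 = 0.016954 (Blasius is strictly valid for Re ≲ 1e5; used here as the smooth-pipe estimate the problem specifies)
(b) Darcy-Weisbach: ΔP = f·(L/D)·½ρV²/1000 = 0.016954·(101/0.081)·½·1000·1.49²/1000 = 23.47 kPa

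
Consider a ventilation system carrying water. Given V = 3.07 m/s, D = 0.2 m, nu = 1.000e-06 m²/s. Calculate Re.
Formula: Re = \frac{V D}{\nu}
Re = 3.07·0.2/1.000e-06 = 614000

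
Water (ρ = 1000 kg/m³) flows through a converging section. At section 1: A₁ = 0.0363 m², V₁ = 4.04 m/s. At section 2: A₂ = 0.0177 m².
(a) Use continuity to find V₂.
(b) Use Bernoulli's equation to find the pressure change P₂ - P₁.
(a) Continuity: A₁V₁=A₂V₂ -> V₂=A₁V₁/A₂=0.0363*4.04/0.0177=8.29 m/s
(b) Bernoulli: P₂-P₁=0.5*rho*(V₁^2-V₂^2)/1000=0.5*1000*(4.04^2-8.29^2)/1000=-26.2 kPa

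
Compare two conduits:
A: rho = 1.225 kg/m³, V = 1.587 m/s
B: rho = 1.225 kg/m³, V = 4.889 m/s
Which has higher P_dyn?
P_dyn(A) = 0.001543 kPa, P_dyn(B) = 0.01464 kPa. Answer: B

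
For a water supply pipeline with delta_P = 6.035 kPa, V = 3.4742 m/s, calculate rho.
Formula: V = \sqrt{\frac{2 \Delta P}{\rho}}
Substituting knowns: 3.4742 = √(2·(6.035·1000)/rho)
Solving for rho: rho = 2·(6.035·1000)/3.4742² = 1000 kg/m³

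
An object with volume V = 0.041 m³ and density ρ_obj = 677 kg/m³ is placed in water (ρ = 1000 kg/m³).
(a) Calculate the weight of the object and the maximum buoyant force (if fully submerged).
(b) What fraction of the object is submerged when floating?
(a) W=rho_obj*g*V=677*9.81*0.041=272.3 N; F_B(max)=rho*g*V=1000*9.81*0.041=402.2 N
(b) Floating fraction=rho_obj/rho=677/1000=0.677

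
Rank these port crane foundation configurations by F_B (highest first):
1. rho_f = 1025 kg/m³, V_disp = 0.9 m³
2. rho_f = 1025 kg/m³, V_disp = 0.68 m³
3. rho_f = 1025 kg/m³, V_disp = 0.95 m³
Case 1: F_B = 9050 N
Case 2: F_B = 6838 N
Case 3: F_B = 9552 N
Ranking (highest first): 3, 1, 2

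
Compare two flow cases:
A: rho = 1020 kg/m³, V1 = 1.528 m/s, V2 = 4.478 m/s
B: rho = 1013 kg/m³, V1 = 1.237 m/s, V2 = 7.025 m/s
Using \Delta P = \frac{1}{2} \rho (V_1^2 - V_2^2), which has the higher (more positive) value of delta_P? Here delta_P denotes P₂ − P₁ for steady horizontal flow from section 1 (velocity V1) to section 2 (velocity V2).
delta_P(A) = -9.036 kPa, delta_P(B) = -24.22 kPa. Answer: A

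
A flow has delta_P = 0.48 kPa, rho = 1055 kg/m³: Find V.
Formula: V = \sqrt{\frac{2 \Delta P}{\rho}}
V = √(2·(0.48·1000)/1055) = 0.9539 m/s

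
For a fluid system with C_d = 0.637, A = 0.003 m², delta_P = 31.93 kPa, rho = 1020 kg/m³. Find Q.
Formula: Q = C_d A \sqrt{\frac{2 \Delta P}{\rho}}
Q = 0.637·0.003·√(2·(31.93·1000)/1020)·1000 = 15.12 L/s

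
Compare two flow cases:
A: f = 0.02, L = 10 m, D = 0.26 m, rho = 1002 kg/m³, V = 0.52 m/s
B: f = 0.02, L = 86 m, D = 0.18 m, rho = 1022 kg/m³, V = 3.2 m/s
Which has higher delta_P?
delta_P(A) = 0.1042 kPa, delta_P(B) = 50 kPa. Answer: B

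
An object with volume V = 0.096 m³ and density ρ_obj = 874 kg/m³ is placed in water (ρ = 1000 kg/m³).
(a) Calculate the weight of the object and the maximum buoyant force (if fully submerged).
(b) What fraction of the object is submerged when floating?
(a) W=rho_obj*g*V=874*9.81*0.096=823.1 N; F_B(max)=rho*g*V=1000*9.81*0.096=941.8 N
(b) Floating fraction=rho_obj/rho=874/1000=0.874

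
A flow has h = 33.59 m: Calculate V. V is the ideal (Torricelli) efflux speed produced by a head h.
Formula: V = \sqrt{2 g h}
V = √(2·9.81·33.59) = 25.67 m/s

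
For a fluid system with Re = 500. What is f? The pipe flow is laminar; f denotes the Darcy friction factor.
Formula: f = \frac{64}{Re}
f = 64/500 = 0.128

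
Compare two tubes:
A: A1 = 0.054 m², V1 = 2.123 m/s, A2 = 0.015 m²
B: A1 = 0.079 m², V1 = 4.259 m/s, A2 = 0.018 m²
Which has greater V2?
V2(A) = 7.643 m/s, V2(B) = 18.69 m/s. Answer: B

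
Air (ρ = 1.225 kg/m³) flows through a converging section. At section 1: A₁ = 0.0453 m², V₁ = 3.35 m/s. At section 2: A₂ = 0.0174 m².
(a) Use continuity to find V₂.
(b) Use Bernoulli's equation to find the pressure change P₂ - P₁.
(a) Continuity: A₁V₁=A₂V₂ -> V₂=A₁V₁/A₂=0.0453*3.35/0.0174=8.72 m/s
(b) Bernoulli: P₂-P₁=0.5*rho*(V₁^2-V₂^2)/1000=0.5*1.225*(3.35^2-8.72^2)/1000=-0.0397 kPa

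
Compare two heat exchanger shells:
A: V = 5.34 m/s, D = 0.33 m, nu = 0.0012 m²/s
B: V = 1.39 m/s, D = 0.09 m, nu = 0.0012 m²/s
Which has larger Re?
Re(A) = 1469, Re(B) = 104.2. Answer: A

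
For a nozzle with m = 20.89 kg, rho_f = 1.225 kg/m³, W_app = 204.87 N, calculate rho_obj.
Formula: W_{app} = mg\left(1 - \frac{\rho_f}{\rho_{obj}}\right)
Substituting knowns: 204.87 = 20.89·9.81·(1 − 1.225/rho_obj)
Solving for rho_obj: rho_obj = 1.225/(1 − 204.87/(20.89·9.81)) = 4122 kg/m³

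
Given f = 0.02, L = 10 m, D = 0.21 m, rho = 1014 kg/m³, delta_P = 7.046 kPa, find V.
Formula: \Delta P = f \frac{L}{D} \frac{\rho V^2}{2}
Substituting knowns: 7.046 = 0.02·(10/0.21)·0.5·1014·V²/1000
Solving for V: V = √((7.046·1000)/(0.02·(10/0.21)·0.5·1014)) = 3.82 m/s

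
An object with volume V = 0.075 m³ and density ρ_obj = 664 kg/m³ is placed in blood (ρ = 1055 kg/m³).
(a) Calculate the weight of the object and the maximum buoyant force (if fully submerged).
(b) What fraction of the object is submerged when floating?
(a) W=rho_obj*g*V=664*9.81*0.075=488.5 N; F_B(max)=rho*g*V=1055*9.81*0.075=776.2 N
(b) Floating fraction=rho_obj/rho=664/1055=0.629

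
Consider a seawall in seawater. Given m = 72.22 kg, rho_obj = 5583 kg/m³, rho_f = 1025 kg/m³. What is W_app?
Formula: W_{app} = mg\left(1 - \frac{\rho_f}{\rho_{obj}}\right)
W_app = 72.22·9.81·(1 − 1025/5583) = 578.4 N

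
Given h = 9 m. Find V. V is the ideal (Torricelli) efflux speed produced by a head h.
Formula: V = \sqrt{2 g h}
V = √(2·9.81·9) = 13.29 m/s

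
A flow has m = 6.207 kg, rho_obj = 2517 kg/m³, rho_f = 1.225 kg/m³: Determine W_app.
Formula: W_{app} = mg\left(1 - \frac{\rho_f}{\rho_{obj}}\right)
W_app = 6.207·9.81·(1 − 1.225/2517) = 60.86 N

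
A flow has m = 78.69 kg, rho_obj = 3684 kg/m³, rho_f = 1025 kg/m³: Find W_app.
Formula: W_{app} = mg\left(1 - \frac{\rho_f}{\rho_{obj}}\right)
W_app = 78.69·9.81·(1 − 1025/3684) = 557.2 N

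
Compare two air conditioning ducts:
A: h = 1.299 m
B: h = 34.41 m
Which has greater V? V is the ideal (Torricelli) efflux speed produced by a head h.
V(A) = 5.048 m/s, V(B) = 25.98 m/s. Answer: B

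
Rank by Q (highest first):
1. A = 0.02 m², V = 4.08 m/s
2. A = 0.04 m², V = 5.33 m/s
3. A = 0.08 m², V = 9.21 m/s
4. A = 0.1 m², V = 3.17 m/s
Case 1: Q = 81.6 L/s
Case 2: Q = 213.2 L/s
Case 3: Q = 736.8 L/s
Case 4: Q = 317 L/s
Ranking (highest first): 3, 4, 2, 1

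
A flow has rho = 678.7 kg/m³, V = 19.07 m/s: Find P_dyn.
Formula: P_{dyn} = \frac{1}{2} \rho V^2
P_dyn = 0.5·678.7·19.07²/1000 = 123.4 kPa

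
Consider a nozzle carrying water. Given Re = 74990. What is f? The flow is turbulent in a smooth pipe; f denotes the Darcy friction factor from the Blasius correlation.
Formula: f = \frac{0.316}{Re^{0.25}}
f = 0.316/74990^0.25 = 0.0191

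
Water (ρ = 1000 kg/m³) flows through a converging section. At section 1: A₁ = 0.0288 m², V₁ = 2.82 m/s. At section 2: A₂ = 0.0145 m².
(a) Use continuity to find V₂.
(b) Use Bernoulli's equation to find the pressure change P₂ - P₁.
(a) Continuity: A₁V₁=A₂V₂ -> V₂=A₁V₁/A₂=0.0288*2.82/0.0145=5.60 m/s
(b) Bernoulli: P₂-P₁=0.5*rho*(V₁^2-V₂^2)/1000=0.5*1000*(2.82^2-5.60^2)/1000=-11.7 kPa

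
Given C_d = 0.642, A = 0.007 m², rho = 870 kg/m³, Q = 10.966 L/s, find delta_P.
Formula: Q = C_d A \sqrt{\frac{2 \Delta P}{\rho}}
Substituting knowns: 10.966 = 0.642·0.007·√(2·(delta_P·1000)/870)·1000
Solving for delta_P: delta_P = ((10.966/1000)/(0.642·0.007))²·870/2/1000 = 2.59 kPa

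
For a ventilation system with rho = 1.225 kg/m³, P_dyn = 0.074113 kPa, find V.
Formula: P_{dyn} = \frac{1}{2} \rho V^2
Substituting knowns: 0.074113 = 0.5·1.225·V²/1000
Solving for V: V = √(2·(0.074113·1000)/1.225) = 11 m/s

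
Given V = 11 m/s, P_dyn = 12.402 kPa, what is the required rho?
Formula: P_{dyn} = \frac{1}{2} \rho V^2
Substituting knowns: 12.402 = 0.5·rho·11²/1000
Solving for rho: rho = 2·(12.402·1000)/11² = 205 kg/m³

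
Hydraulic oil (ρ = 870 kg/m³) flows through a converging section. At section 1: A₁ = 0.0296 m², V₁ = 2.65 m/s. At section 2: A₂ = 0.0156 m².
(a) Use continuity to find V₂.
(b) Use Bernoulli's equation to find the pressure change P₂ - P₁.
(a) Continuity: A₁V₁=A₂V₂ -> V₂=A₁V₁/A₂=0.0296*2.65/0.0156=5.03 m/s
(b) Bernoulli: P₂-P₁=0.5*rho*(V₁^2-V₂^2)/1000=0.5*870*(2.65^2-5.03^2)/1000=-7.951 kPa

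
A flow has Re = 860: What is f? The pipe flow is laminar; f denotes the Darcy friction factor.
Formula: f = \frac{64}{Re}
f = 64/860 = 0.07442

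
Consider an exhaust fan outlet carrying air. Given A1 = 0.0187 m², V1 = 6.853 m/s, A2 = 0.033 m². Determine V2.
Formula: V_2 = \frac{A_1 V_1}{A_2}
V2 = 0.0187·6.853/0.033 = 3.883 m/s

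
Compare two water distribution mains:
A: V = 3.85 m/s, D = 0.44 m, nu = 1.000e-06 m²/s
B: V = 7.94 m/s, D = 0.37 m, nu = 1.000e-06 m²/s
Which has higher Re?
Re(A) = 1.694e+06, Re(B) = 2.938e+06. Answer: B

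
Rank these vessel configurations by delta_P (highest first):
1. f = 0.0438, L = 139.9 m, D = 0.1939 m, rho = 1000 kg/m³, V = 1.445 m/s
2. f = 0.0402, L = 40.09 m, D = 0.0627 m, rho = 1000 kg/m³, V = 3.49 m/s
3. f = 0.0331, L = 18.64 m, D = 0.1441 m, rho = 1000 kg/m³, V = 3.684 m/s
Case 1: delta_P = 32.99 kPa
Case 2: delta_P = 156.5 kPa
Case 3: delta_P = 29.05 kPa
Ranking (highest first): 2, 1, 3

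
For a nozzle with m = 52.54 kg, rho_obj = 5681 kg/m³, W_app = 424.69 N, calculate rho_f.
Formula: W_{app} = mg\left(1 - \frac{\rho_f}{\rho_{obj}}\right)
Substituting knowns: 424.69 = 52.54·9.81·(1 − rho_f/5681)
Solving for rho_f: rho_f = 5681·(1 − 424.69/(52.54·9.81)) = 1000 kg/m³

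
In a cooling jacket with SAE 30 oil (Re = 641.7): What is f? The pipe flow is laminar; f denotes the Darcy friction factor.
Formula: f = \frac{64}{Re}
f = 64/641.7 = 0.09974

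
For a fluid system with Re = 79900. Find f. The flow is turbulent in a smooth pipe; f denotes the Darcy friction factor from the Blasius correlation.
Formula: f = \frac{0.316}{Re^{0.25}}
f = 0.316/79900^0.25 = 0.0188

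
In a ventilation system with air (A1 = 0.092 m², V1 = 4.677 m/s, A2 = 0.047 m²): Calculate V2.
Formula: V_2 = \frac{A_1 V_1}{A_2}
V2 = 0.092·4.677/0.047 = 9.155 m/s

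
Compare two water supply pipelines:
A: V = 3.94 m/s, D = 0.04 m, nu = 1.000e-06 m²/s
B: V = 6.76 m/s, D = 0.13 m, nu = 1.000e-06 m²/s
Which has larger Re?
Re(A) = 157600, Re(B) = 878800. Answer: B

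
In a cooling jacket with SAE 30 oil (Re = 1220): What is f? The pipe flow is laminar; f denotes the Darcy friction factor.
Formula: f = \frac{64}{Re}
f = 64/1220 = 0.05246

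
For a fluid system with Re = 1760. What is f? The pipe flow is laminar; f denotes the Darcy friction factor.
Formula: f = \frac{64}{Re}
f = 64/1760 = 0.03636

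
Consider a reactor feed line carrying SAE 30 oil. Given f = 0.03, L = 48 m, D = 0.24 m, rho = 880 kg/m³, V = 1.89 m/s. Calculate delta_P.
Formula: \Delta P = f \frac{L}{D} \frac{\rho V^2}{2}
delta_P = 0.03·(48/0.24)·0.5·880·1.89²/1000 = 9.43 kPa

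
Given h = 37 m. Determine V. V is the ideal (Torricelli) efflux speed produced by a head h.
Formula: V = \sqrt{2 g h}
V = √(2·9.81·37) = 26.94 m/s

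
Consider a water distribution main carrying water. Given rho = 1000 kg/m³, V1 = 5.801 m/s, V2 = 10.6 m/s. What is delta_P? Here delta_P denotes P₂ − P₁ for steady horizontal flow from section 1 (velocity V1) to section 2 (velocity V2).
Formula: \Delta P = \frac{1}{2} \rho (V_1^2 - V_2^2)
delta_P = 0.5·1000·(5.801² − 10.6²)/1000 = -39.35 kPa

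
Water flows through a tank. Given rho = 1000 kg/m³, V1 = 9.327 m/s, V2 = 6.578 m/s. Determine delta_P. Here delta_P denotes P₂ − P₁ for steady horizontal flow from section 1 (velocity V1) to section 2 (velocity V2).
Formula: \Delta P = \frac{1}{2} \rho (V_1^2 - V_2^2)
delta_P = 0.5·1000·(9.327² − 6.578²)/1000 = 21.86 kPa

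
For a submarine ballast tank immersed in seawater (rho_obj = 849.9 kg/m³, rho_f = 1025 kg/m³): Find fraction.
Formula: f_{sub} = \frac{\rho_{obj}}{\rho_f}
fraction = 849.9/1025 = 0.8292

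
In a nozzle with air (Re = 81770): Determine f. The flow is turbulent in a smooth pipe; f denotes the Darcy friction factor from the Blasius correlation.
Formula: f = \frac{0.316}{Re^{0.25}}
f = 0.316/81770^0.25 = 0.01869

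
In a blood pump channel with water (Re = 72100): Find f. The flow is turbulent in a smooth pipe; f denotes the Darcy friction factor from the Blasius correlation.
Formula: f = \frac{0.316}{Re^{0.25}}
f = 0.316/72100^0.25 = 0.01928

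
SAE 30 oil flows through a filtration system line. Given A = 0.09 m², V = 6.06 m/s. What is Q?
Formula: Q = A V
Q = 0.09·6.06·1000 = 545.4 L/s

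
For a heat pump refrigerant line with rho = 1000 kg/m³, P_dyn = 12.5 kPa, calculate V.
Formula: P_{dyn} = \frac{1}{2} \rho V^2
Substituting knowns: 12.5 = 0.5·1000·V²/1000
Solving for V: V = √(2·(12.5·1000)/1000) = 5 m/s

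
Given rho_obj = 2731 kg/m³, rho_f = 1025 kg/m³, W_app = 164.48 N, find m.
Formula: W_{app} = mg\left(1 - \frac{\rho_f}{\rho_{obj}}\right)
Substituting knowns: 164.48 = m·9.81·(1 − 1025/2731)
Solving for m: m = 164.48/(9.81·(1 − 1025/2731)) = 26.84 kg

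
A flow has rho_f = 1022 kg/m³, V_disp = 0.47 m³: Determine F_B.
Formula: F_B = \rho_f g V_{disp}
F_B = 1022·9.81·0.47 = 4712 N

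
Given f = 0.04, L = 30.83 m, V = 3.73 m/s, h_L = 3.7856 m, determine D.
Formula: h_L = f \frac{L}{D} \frac{V^2}{2g}
Substituting knowns: 3.7856 = 0.04·(30.83/D)·3.73²/(2·9.81)
Solving for D: D = 0.04·30.83·3.73²/(2·9.81·3.7856) = 0.231 m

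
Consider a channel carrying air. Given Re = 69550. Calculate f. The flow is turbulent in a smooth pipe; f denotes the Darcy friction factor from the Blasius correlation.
Formula: f = \frac{0.316}{Re^{0.25}}
f = 0.316/69550^0.25 = 0.01946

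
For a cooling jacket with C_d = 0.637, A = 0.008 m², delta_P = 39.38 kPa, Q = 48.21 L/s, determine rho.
Formula: Q = C_d A \sqrt{\frac{2 \Delta P}{\rho}}
Substituting knowns: 48.21 = 0.637·0.008·√(2·(39.38·1000)/rho)·1000
Solving for rho: rho = 2·(39.38·1000)/((48.21/1000)/(0.637·0.008))² = 880 kg/m³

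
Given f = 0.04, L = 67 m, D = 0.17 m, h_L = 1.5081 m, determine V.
Formula: h_L = f \frac{L}{D} \frac{V^2}{2g}
Substituting knowns: 1.5081 = 0.04·(67/0.17)·V²/(2·9.81)
Solving for V: V = √(1.5081·2·9.81/(0.04·(67/0.17))) = 1.37 m/s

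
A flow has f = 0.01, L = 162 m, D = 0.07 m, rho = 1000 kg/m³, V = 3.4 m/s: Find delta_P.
Formula: \Delta P = f \frac{L}{D} \frac{\rho V^2}{2}
delta_P = 0.01·(162/0.07)·0.5·1000·3.4²/1000 = 133.8 kPa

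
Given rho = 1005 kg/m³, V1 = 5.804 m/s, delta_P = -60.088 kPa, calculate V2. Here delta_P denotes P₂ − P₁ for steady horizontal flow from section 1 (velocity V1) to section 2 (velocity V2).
Formula: \Delta P = \frac{1}{2} \rho (V_1^2 - V_2^2)
Substituting knowns: -60.088 = 0.5·1005·(5.804² − V2²)/1000
Solving for V2: V2 = √(5.804² − 2·(-60.088·1000)/1005) = 12.38 m/s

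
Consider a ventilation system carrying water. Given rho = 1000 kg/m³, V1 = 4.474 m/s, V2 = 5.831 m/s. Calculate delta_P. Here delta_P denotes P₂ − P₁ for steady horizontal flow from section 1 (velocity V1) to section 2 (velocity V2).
Formula: \Delta P = \frac{1}{2} \rho (V_1^2 - V_2^2)
delta_P = 0.5·1000·(4.474² − 5.831²)/1000 = -6.992 kPa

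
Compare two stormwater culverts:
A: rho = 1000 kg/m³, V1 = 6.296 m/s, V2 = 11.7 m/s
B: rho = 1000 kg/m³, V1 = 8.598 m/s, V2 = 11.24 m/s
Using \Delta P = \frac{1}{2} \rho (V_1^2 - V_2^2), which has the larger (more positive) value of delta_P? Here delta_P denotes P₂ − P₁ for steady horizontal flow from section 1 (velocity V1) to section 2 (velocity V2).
delta_P(A) = -48.63 kPa, delta_P(B) = -26.21 kPa. Answer: B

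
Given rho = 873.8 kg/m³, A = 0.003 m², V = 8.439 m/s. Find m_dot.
Formula: \dot{m} = \rho A V
m_dot = 873.8·0.003·8.439 = 22.12 kg/s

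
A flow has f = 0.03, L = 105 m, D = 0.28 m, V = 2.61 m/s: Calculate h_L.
Formula: h_L = f \frac{L}{D} \frac{V^2}{2g}
h_L = 0.03·(105/0.28)·2.61²/(2·9.81) = 3.906 m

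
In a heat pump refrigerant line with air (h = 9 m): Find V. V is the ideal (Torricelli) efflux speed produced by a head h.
Formula: V = \sqrt{2 g h}
V = √(2·9.81·9) = 13.29 m/s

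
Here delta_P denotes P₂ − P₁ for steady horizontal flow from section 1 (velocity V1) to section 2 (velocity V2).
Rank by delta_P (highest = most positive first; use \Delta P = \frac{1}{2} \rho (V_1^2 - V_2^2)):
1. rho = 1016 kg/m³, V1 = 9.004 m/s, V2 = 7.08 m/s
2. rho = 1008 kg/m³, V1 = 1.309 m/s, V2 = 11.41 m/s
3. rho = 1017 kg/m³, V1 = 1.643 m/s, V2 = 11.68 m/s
Case 1: delta_P = 15.72 kPa
Case 2: delta_P = -64.75 kPa
Case 3: delta_P = -68 kPa
Ranking (highest first): 1, 2, 3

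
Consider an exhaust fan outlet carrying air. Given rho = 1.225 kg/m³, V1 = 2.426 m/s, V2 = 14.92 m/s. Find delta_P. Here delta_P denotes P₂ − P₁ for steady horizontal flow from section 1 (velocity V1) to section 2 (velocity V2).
Formula: \Delta P = \frac{1}{2} \rho (V_1^2 - V_2^2)
delta_P = 0.5·1.225·(2.426² − 14.92²)/1000 = -0.1327 kPa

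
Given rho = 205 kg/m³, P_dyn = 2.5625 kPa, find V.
Formula: P_{dyn} = \frac{1}{2} \rho V^2
Substituting knowns: 2.5625 = 0.5·205·V²/1000
Solving for V: V = √(2·(2.5625·1000)/205) = 5 m/s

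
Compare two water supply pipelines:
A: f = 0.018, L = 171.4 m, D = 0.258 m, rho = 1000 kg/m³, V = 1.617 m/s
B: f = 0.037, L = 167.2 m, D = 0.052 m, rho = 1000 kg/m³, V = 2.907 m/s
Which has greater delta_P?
delta_P(A) = 15.63 kPa, delta_P(B) = 502.7 kPa. Answer: B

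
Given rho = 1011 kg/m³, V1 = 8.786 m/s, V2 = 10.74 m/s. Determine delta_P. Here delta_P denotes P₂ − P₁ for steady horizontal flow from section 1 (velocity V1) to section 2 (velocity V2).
Formula: \Delta P = \frac{1}{2} \rho (V_1^2 - V_2^2)
delta_P = 0.5·1011·(8.786² − 10.74²)/1000 = -19.29 kPa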